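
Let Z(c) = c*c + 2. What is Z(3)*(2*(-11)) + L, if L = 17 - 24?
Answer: -249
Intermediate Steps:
L = -7
Z(c) = 2 + c**2 (Z(c) = c**2 + 2 = 2 + c**2)
Z(3)*(2*(-11)) + L = (2 + 3**2)*(2*(-11)) - 7 = (2 + 9)*(-22) - 7 = 11*(-22) - 7 = -242 - 7 = -249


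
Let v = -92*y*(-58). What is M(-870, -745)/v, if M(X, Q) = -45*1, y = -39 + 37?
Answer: 45/10672 ≈ 0.0042166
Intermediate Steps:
y = -2
M(X, Q) = -45
v = -10672 (v = -92*(-2)*(-58) = 184*(-58) = -10672)
M(-870, -745)/v = -45/(-10672) = -45*(-1/10672) = 45/10672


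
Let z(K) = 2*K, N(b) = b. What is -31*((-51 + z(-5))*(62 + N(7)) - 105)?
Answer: 133734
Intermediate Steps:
-31*((-51 + z(-5))*(62 + N(7)) - 105) = -31*((-51 + 2*(-5))*(62 + 7) - 105) = -31*((-51 - 10)*69 - 105) = -31*(-61*69 - 105) = -31*(-4209 - 105) = -31*(-4314) = 133734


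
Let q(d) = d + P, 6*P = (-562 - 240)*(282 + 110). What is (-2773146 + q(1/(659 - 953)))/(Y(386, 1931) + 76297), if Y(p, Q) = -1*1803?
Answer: -276903247/7300412 ≈ -37.930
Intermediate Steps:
P = -157192/3 (P = ((-562 - 240)*(282 + 110))/6 = (-802*392)/6 = (⅙)*(-314384) = -157192/3 ≈ -52397.)
Y(p, Q) = -1803
q(d) = -157192/3 + d (q(d) = d - 157192/3 = -157192/3 + d)
(-2773146 + q(1/(659 - 953)))/(Y(386, 1931) + 76297) = (-2773146 + (-157192/3 + 1/(659 - 953)))/(-1803 + 76297) = (-2773146 + (-157192/3 + 1/(-294)))/74494 = (-2773146 + (-157192/3 - 1/294))*(1/74494) = (-2773146 - 5134939/98)*(1/74494) = -276903247/98*1/74494 = -276903247/7300412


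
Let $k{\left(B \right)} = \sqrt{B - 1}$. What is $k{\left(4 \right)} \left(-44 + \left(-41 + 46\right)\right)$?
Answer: $- 39 \sqrt{3} \approx -67.55$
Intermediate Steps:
$k{\left(B \right)} = \sqrt{-1 + B}$
$k{\left(4 \right)} \left(-44 + \left(-41 + 46\right)\right) = \sqrt{-1 + 4} \left(-44 + \left(-41 + 46\right)\right) = \sqrt{3} \left(-44 + 5\right) = \sqrt{3} \left(-39\right) = - 39 \sqrt{3}$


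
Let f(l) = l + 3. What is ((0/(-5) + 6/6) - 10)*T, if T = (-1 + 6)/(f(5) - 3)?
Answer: -9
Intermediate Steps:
f(l) = 3 + l
T = 1 (T = (-1 + 6)/((3 + 5) - 3) = 5/(8 - 3) = 5/5 = 5*(⅕) = 1)
((0/(-5) + 6/6) - 10)*T = ((0/(-5) + 6/6) - 10)*1 = ((0*(-⅕) + 6*(⅙)) - 10)*1 = ((0 + 1) - 10)*1 = (1 - 10)*1 = -9*1 = -9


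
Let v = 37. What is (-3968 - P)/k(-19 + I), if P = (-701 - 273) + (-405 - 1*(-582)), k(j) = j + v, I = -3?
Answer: -1057/5 ≈ -211.40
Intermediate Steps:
k(j) = 37 + j (k(j) = j + 37 = 37 + j)
P = -797 (P = -974 + (-405 + 582) = -974 + 177 = -797)
(-3968 - P)/k(-19 + I) = (-3968 - 1*(-797))/(37 + (-19 - 3)) = (-3968 + 797)/(37 - 22) = -3171/15 = -3171*1/15 = -1057/5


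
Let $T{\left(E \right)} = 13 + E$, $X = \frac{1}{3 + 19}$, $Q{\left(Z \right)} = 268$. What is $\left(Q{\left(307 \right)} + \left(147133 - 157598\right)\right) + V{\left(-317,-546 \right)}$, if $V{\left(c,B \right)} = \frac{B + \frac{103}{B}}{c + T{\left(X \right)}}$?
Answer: $- \frac{18611863138}{1825551} \approx -10195.0$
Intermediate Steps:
$X = \frac{1}{22} \approx 0.045455$
$V{\left(c,B \right)} = \frac{B + \frac{103}{B}}{\frac{287}{22} + c}$ ($V{\left(c,B \right)} = \frac{B + \frac{103}{B}}{c + \left(13 + \frac{1}{22}\right)} = \frac{B + \frac{103}{B}}{c + \frac{287}{22}} = \frac{B + \frac{103}{B}}{\frac{287}{22} + c}$)
$\left(Q{\left(307 \right)} + \left(147133 - 157598\right)\right) + V{\left(-317,-546 \right)} = \left(268 + \left(147133 - 157598\right)\right) + \frac{22 \left(103 + \left(-546\right)^{2}\right)}{\left(-546\right) \left(287 + 22 \left(-317\right)\right)} = \left(268 - 10465\right) + 22 \left(- \frac{1}{546}\right) \frac{1}{287 - 6974} \left(103 + 298116\right) = -10197 + 22 \left(- \frac{1}{546}\right) \frac{1}{-6687} \cdot 298219 = -10197 + 22 \left(- \frac{1}{546}\right) \left(- \frac{1}{6687}\right) 298219 = -10197 + \frac{3280409}{1825551} = - \frac{18611863138}{1825551}$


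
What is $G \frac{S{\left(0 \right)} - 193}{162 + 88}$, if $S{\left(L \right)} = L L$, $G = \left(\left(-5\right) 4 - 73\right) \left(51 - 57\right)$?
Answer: $- \frac{53847}{125} \approx -430.78$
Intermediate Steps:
$G = 558$ ($G = \left(-20 - 73\right) \left(-6\right) = \left(-93\right) \left(-6\right) = 558$)
$S{\left(L \right)} = L^{2}$
$G \frac{S{\left(0 \right)} - 193}{162 + 88} = 558 \frac{0^{2} - 193}{162 + 88} = 558 \frac{0 - 193}{250} = 558 \left(\left(-193\right) \frac{1}{250}\right) = 558 \left(- \frac{193}{250}\right) = - \frac{53847}{125}$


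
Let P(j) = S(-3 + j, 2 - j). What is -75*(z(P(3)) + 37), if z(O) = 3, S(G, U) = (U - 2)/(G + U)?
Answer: -3000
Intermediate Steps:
S(G, U) = (-2 + U)/(G + U)
P(j) = j (P(j) = (-2 + (2 - j))/((-3 + j) + (2 - j)) = (-j)/(-1) = -(-1)*j = j)
-75*(z(P(3)) + 37) = -75*(3 + 37) = -75*40 = -3000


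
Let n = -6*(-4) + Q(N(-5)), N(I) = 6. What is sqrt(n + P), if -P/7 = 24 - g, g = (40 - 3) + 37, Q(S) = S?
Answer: 2*sqrt(95) ≈ 19.494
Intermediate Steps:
g = 74 (g = 37 + 37 = 74)
P = 350 (P = -7*(24 - 1*74) = -7*(24 - 74) = -7*(-50) = 350)
n = 30 (n = -6*(-4) + 6 = 24 + 6 = 30)
sqrt(n + P) = sqrt(30 + 350) = sqrt(380) = 2*sqrt(95)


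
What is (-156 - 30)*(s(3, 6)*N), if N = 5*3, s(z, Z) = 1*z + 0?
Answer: -8370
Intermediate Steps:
s(z, Z) = z (s(z, Z) = z + 0 = z)
N = 15
(-156 - 30)*(s(3, 6)*N) = (-156 - 30)*(3*15) = -186*45 = -8370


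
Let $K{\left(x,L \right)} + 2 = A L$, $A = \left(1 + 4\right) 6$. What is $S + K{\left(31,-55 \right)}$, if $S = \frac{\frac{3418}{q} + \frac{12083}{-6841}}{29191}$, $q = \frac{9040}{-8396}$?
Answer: $- \frac{372808369752981}{225656063030} \approx -1652.1$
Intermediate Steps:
$q = - \frac{2260}{2099}$ ($q = 9040 \left(- \frac{1}{8396}\right) = - \frac{2260}{2099} \approx -1.0767$)
$A = 30$ ($A = 5 \cdot 6 = 30$)
$K{\left(x,L \right)} = -2 + 30 L$
$S = - \frac{24553627421}{225656063030}$ ($S = \frac{\frac{3418}{- \frac{2260}{2099}} + \frac{12083}{-6841}}{29191} = \left(3418 \left(- \frac{2099}{2260}\right) + 12083 \left(- \frac{1}{6841}\right)\right) \frac{1}{29191} = \left(- \frac{3587191}{1130} - \frac{12083}{6841}\right) \frac{1}{29191} = \left(- \frac{24553627421}{7730330}\right) \frac{1}{29191} = - \frac{24553627421}{225656063030} \approx -0.10881$)
$S + K{\left(31,-55 \right)} = - \frac{24553627421}{225656063030} + \left(-2 + 30 \left(-55\right)\right) = - \frac{24553627421}{225656063030} - 1652 = - \frac{372808369752981}{225656063030}$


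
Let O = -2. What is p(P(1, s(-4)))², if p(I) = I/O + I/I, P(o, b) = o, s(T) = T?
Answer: ¼ ≈ 0.25000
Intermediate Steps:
p(I) = 1 - I/2 (p(I) = I/(-2) + I/I = I*(-½) + 1 = -I/2 + 1 = 1 - I/2)
p(P(1, s(-4)))² = (1 - ½*1)² = (1 - ½)² = (½)² = ¼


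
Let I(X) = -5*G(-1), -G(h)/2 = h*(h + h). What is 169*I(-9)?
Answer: 3380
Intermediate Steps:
G(h) = -4*h**2 (G(h) = -2*h*(h + h) = -2*h*2*h = -4*h**2)
I(X) = 20 (I(X) = -(-20)*(-1)**2 = -(-20) = -5*(-4) = 20)
169*I(-9) = 169*20 = 3380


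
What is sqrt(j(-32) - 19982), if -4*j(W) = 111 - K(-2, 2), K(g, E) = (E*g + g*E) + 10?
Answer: 3*I*sqrt(8893)/2 ≈ 141.45*I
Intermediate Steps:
K(g, E) = 10 + 2*E*g (K(g, E) = (E*g + E*g) + 10 = 2*E*g + 10 = 10 + 2*E*g)
j(W) = -109/4 (j(W) = -(111 - (10 + 2*2*(-2)))/4 = -(111 - (10 - 8))/4 = -(111 - 1*2)/4 = -(111 - 2)/4 = -1/4*109 = -109/4)
sqrt(j(-32) - 19982) = sqrt(-109/4 - 19982) = sqrt(-80037/4) = 3*I*sqrt(8893)/2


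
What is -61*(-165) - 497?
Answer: 9568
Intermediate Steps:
-61*(-165) - 497 = 10065 - 497 = 9568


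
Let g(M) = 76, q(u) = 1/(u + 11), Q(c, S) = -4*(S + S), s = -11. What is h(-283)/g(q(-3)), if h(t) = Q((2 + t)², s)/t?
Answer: -22/5377 ≈ -0.0040915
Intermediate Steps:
Q(c, S) = -8*S
q(u) = 1/(11 + u)
h(t) = 88/t (h(t) = (-8*(-11))/t = 88/t)
h(-283)/g(q(-3)) = (88/(-283))/76 = (88*(-1/283))*(1/76) = -88/283*1/76 = -22/5377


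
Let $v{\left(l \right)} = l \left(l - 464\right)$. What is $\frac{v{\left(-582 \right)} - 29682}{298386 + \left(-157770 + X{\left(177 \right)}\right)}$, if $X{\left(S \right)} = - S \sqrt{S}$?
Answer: $\frac{3015900720}{732122749} + \frac{11388770 \sqrt{177}}{2196368247} \approx 4.1884$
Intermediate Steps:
$X{\left(S \right)} = - S^{\frac{3}{2}}$
$v{\left(l \right)} = l \left(-464 + l\right)$
$\frac{v{\left(-582 \right)} - 29682}{298386 + \left(-157770 + X{\left(177 \right)}\right)} = \frac{- 582 \left(-464 - 582\right) - 29682}{298386 - \left(157770 + 177^{\frac{3}{2}}\right)} = \frac{\left(-582\right) \left(-1046\right) - 29682}{298386 - \left(157770 + 177 \sqrt{177}\right)} = \frac{608772 - 29682}{298386 - \left(157770 + 177 \sqrt{177}\right)} = \frac{579090}{140616 - 177 \sqrt{177}}$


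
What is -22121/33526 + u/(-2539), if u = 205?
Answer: -63038049/85122514 ≈ -0.74056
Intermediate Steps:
-22121/33526 + u/(-2539) = -22121/33526 + 205/(-2539) = -22121*1/33526 + 205*(-1/2539) = -22121/33526 - 205/2539 = -63038049/85122514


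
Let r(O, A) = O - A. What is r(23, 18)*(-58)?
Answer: -290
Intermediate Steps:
r(23, 18)*(-58) = (23 - 1*18)*(-58) = (23 - 18)*(-58) = 5*(-58) = -290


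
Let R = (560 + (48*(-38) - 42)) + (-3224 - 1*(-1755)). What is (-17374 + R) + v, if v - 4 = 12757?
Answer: -7388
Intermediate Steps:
v = 12761 (v = 4 + 12757 = 12761)
R = -2775 (R = (560 + (-1824 - 42)) + (-3224 + 1755) = (560 - 1866) - 1469 = -1306 - 1469 = -2775)
(-17374 + R) + v = (-17374 - 2775) + 12761 = -20149 + 12761 = -7388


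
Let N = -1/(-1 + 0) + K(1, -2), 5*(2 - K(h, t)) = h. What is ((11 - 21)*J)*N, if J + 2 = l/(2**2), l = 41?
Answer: -231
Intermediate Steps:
K(h, t) = 2 - h/5
J = 33/4 (J = -2 + 41/(2**2) = -2 + 41/4 = 33/4 ≈ 8.2500)
N = 14/5 (N = -1/(-1 + 0) + (2 - 1/5*1) = -1/(-1) + (2 - 1/5) = -1*(-1) + 9/5 = 1 + 9/5 = 14/5 ≈ 2.8000)
((11 - 21)*J)*N = ((11 - 21)*(33/4))*(14/5) = -10*33/4*(14/5) = -165/2*14/5 = -231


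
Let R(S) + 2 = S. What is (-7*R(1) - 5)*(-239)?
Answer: -478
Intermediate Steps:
R(S) = -2 + S
(-7*R(1) - 5)*(-239) = (-7*(-2 + 1) - 5)*(-239) = (-7*(-1) - 5)*(-239) = (7 - 5)*(-239) = 2*(-239) = -478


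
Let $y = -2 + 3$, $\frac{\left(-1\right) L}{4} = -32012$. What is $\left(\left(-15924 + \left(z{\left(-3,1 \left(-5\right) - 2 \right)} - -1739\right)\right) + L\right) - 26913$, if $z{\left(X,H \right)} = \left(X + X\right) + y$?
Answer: $86945$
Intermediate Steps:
$L = 128048$ ($L = \left(-4\right) \left(-32012\right) = 128048$)
$y = 1$
$z{\left(X,H \right)} = 1 + 2 X$ ($z{\left(X,H \right)} = \left(X + X\right) + 1 = 2 X + 1 = 1 + 2 X$)
$\left(\left(-15924 + \left(z{\left(-3,1 \left(-5\right) - 2 \right)} - -1739\right)\right) + L\right) - 26913 = \left(\left(-15924 + \left(\left(1 + 2 \left(-3\right)\right) - -1739\right)\right) + 128048\right) - 26913 = \left(\left(-15924 + \left(\left(1 - 6\right) + 1739\right)\right) + 128048\right) - 26913 = \left(\left(-15924 + \left(-5 + 1739\right)\right) + 128048\right) - 26913 = \left(\left(-15924 + 1734\right) + 128048\right) - 26913 = \left(-14190 + 128048\right) - 26913 = 113858 - 26913 = 86945$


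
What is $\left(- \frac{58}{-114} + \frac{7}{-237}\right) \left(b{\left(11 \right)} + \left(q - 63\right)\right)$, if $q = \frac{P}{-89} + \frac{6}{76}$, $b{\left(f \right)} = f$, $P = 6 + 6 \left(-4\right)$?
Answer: $- \frac{188731127}{7614573} \approx -24.786$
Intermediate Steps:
$P = -18$ ($P = 6 - 24 = -18$)
$q = \frac{951}{3382}$ ($q = - \frac{18}{-89} + \frac{6}{76} = \left(-18\right) \left(- \frac{1}{89}\right) + 6 \cdot \frac{1}{76} = \frac{18}{89} + \frac{3}{38} = \frac{951}{3382} \approx 0.28119$)
$\left(- \frac{58}{-114} + \frac{7}{-237}\right) \left(b{\left(11 \right)} + \left(q - 63\right)\right) = \left(- \frac{58}{-114} + \frac{7}{-237}\right) \left(11 + \left(\frac{951}{3382} - 63\right)\right) = \left(\left(-58\right) \left(- \frac{1}{114}\right) + 7 \left(- \frac{1}{237}\right)\right) \left(11 - \frac{212115}{3382}\right) = \left(\frac{29}{57} - \frac{7}{237}\right) \left(- \frac{174913}{3382}\right) = \frac{2158}{4503} \left(- \frac{174913}{3382}\right) = - \frac{188731127}{7614573}$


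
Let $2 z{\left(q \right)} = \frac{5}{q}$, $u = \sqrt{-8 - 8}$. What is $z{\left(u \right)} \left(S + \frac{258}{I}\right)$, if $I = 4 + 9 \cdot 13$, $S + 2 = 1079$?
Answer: $- \frac{652875 i}{968} \approx - 674.46 i$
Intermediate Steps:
$S = 1077$ ($S = -2 + 1079 = 1077$)
$I = 121$ ($I = 4 + 117 = 121$)
$u = 4 i$ ($u = \sqrt{-16} = 4 i \approx 4.0 i$)
$z{\left(q \right)} = \frac{5}{2 q}$ ($z{\left(q \right)} = \frac{5 \frac{1}{q}}{2} = \frac{5}{2 q}$)
$z{\left(u \right)} \left(S + \frac{258}{I}\right) = \frac{5}{2 \cdot 4 i} \left(1077 + \frac{258}{121}\right) = \frac{5 \left(- \frac{i}{4}\right)}{2} \left(1077 + 258 \cdot \frac{1}{121}\right) = - \frac{5 i}{8} \left(1077 + \frac{258}{121}\right) = - \frac{5 i}{8} \cdot \frac{130575}{121} = - \frac{652875 i}{968}$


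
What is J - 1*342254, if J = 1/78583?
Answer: -26895346081/78583 ≈ -3.4225e+5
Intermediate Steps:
J = 1/78583 ≈ 1.2725e-5
J - 1*342254 = 1/78583 - 1*342254 = 1/78583 - 342254 = -26895346081/78583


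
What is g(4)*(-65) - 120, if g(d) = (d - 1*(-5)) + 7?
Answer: -1160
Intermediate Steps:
g(d) = 12 + d (g(d) = (d + 5) + 7 = (5 + d) + 7 = 12 + d)
g(4)*(-65) - 120 = (12 + 4)*(-65) - 120 = 16*(-65) - 120 = -1040 - 120 = -1160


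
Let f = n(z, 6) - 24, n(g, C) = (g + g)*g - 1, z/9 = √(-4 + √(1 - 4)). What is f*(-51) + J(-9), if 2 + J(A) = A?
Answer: 34312 - 8262*I*√3 ≈ 34312.0 - 14310.0*I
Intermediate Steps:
J(A) = -2 + A
z = 9*√(-4 + I*√3) (z = 9*√(-4 + √(1 - 4)) = 9*√(-4 + √(-3)) = 9*√(-4 + I*√3) ≈ 3.8125 + 18.399*I)
n(g, C) = -1 + 2*g² (n(g, C) = (2*g)*g - 1 = 2*g² - 1 = -1 + 2*g²)
f = -673 + 162*I*√3 (f = (-1 + 2*(9*√(-4 + I*√3))²) - 24 = (-1 + 2*(-324 + 81*I*√3)) - 24 = (-1 + (-648 + 162*I*√3)) - 24 = (-649 + 162*I*√3) - 24 = -673 + 162*I*√3 ≈ -673.0 + 280.59*I)
f*(-51) + J(-9) = (-673 + 162*I*√3)*(-51) + (-2 - 9) = (34323 - 8262*I*√3) - 11 = 34312 - 8262*I*√3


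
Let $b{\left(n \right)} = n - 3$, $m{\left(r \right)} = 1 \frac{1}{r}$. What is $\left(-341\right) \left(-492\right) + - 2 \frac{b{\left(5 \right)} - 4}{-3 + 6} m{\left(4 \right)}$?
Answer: $\frac{503317}{3} \approx 1.6777 \cdot 10^{5}$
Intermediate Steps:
$m{\left(r \right)} = \frac{1}{r}$
$b{\left(n \right)} = -3 + n$
$\left(-341\right) \left(-492\right) + - 2 \frac{b{\left(5 \right)} - 4}{-3 + 6} m{\left(4 \right)} = \left(-341\right) \left(-492\right) + \frac{\left(-2\right) \frac{\left(-3 + 5\right) - 4}{-3 + 6}}{4} = 167772 + - 2 \frac{2 - 4}{3} \cdot \frac{1}{4} = 167772 + - 2 \left(\left(-2\right) \frac{1}{3}\right) \frac{1}{4} = 167772 + \left(-2\right) \left(- \frac{2}{3}\right) \frac{1}{4} = 167772 + \frac{4}{3} \cdot \frac{1}{4} = 167772 + \frac{1}{3} = \frac{503317}{3}$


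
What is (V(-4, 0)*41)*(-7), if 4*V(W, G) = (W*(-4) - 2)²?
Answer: -14063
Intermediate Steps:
V(W, G) = (-2 - 4*W)²/4 (V(W, G) = (W*(-4) - 2)²/4 = (-4*W - 2)²/4 = (-2 - 4*W)²/4)
(V(-4, 0)*41)*(-7) = ((1 + 2*(-4))²*41)*(-7) = ((1 - 8)²*41)*(-7) = ((-7)²*41)*(-7) = (49*41)*(-7) = 2009*(-7) = -14063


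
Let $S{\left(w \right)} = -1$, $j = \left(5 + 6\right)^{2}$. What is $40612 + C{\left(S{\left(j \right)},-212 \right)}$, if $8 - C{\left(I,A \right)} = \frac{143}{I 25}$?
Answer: $\frac{1015643}{25} \approx 40626.0$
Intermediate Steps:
$j = 121$ ($j = 11^{2} = 121$)
$C{\left(I,A \right)} = 8 - \frac{143}{25 I}$ ($C{\left(I,A \right)} = 8 - \frac{143}{I 25} = 8 - \frac{143}{25 I}$)
$40612 + C{\left(S{\left(j \right)},-212 \right)} = 40612 + \left(8 - \frac{143}{25 \left(-1\right)}\right) = 40612 + \left(8 - - \frac{143}{25}\right) = 40612 + \left(8 + \frac{143}{25}\right) = 40612 + \frac{343}{25} = \frac{1015643}{25}$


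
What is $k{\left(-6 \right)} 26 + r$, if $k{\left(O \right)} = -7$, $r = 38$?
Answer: $-144$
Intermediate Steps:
$k{\left(-6 \right)} 26 + r = \left(-7\right) 26 + 38 = -182 + 38 = -144$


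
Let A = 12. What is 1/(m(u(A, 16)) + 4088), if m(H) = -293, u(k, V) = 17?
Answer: 1/3795 ≈ 0.00026350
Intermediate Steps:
1/(m(u(A, 16)) + 4088) = 1/(-293 + 4088) = 1/3795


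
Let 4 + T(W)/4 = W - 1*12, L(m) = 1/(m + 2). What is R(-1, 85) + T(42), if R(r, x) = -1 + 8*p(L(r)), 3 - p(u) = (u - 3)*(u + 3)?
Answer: 191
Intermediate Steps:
L(m) = 1/(2 + m)
p(u) = 3 - (-3 + u)*(3 + u) (p(u) = 3 - (u - 3)*(u + 3) = 3 - (-3 + u)*(3 + u))
T(W) = -64 + 4*W (T(W) = -16 + 4*(W - 1*12) = -16 + 4*(W - 12) = -16 + 4*(-12 + W) = -16 + (-48 + 4*W) = -64 + 4*W)
R(r, x) = 95 - 8/(2 + r)² (R(r, x) = -1 + 8*(12 - (1/(2 + r))²) = -1 + 8*(12 - 1/(2 + r)²) = -1 + (96 - 8/(2 + r)²) = 95 - 8/(2 + r)²)
R(-1, 85) + T(42) = (95 - 8/(2 - 1)²) + (-64 + 4*42) = (95 - 8/1²) + (-64 + 168) = (95 - 8*1) + 104 = (95 - 8) + 104 = 87 + 104 = 191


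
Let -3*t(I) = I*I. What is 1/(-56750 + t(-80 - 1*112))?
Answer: -1/69038 ≈ -1.4485e-5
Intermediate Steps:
t(I) = -I**2/3 (t(I) = -I*I/3 = -I**2/3)
1/(-56750 + t(-80 - 1*112)) = 1/(-56750 - (-80 - 1*112)**2/3) = 1/(-56750 - (-80 - 112)**2/3) = 1/(-56750 - 1/3*(-192)**2) = 1/(-56750 - 1/3*36864) = 1/(-56750 - 12288) = 1/(-69038) = -1/69038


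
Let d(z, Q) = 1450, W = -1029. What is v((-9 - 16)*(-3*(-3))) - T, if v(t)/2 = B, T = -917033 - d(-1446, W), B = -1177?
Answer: 916129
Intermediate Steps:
T = -918483 (T = -917033 - 1*1450 = -917033 - 1450 = -918483)
v(t) = -2354 (v(t) = 2*(-1177) = -2354)
v((-9 - 16)*(-3*(-3))) - T = -2354 - 1*(-918483) = -2354 + 918483 = 916129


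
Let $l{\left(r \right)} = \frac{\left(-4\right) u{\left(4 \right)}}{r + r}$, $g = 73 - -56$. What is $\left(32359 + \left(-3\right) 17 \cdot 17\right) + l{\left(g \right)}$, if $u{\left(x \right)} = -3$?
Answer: $\frac{1354158}{43} \approx 31492.0$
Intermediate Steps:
$g = 129$ ($g = 73 + 56 = 129$)
$l{\left(r \right)} = \frac{6}{r}$ ($l{\left(r \right)} = \frac{\left(-4\right) \left(-3\right)}{r + r} = \frac{12}{2 r} = 12 \frac{1}{2 r} = \frac{6}{r}$)
$\left(32359 + \left(-3\right) 17 \cdot 17\right) + l{\left(g \right)} = \left(32359 + \left(-3\right) 17 \cdot 17\right) + \frac{6}{129} = \left(32359 - 867\right) + 6 \cdot \frac{1}{129} = \left(32359 - 867\right) + \frac{2}{43} = 31492 + \frac{2}{43} = \frac{1354158}{43}$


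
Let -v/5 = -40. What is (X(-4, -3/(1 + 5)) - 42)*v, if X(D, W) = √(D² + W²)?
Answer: -8400 + 100*√65 ≈ -7593.8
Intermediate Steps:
v = 200 (v = -5*(-40) = 200)
(X(-4, -3/(1 + 5)) - 42)*v = (√((-4)² + (-3/(1 + 5))²) - 42)*200 = (√(16 + (-3/6)²) - 42)*200 = (√(16 + (-3*⅙)²) - 42)*200 = (√(16 + (-½)²) - 42)*200 = (√(16 + ¼) - 42)*200 = (√(65/4) - 42)*200 = (√65/2 - 42)*200 = (-42 + √65/2)*200 = -8400 + 100*√65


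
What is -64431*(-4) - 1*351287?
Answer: -93563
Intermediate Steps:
-64431*(-4) - 1*351287 = 257724 - 351287 = -93563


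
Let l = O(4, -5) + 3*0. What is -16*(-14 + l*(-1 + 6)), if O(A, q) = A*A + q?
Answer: -656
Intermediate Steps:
O(A, q) = q + A² (O(A, q) = A² + q = q + A²)
l = 11 (l = (-5 + 4²) + 3*0 = (-5 + 16) + 0 = 11 + 0 = 11)
-16*(-14 + l*(-1 + 6)) = -16*(-14 + 11*(-1 + 6)) = -16*(-14 + 11*5) = -16*(-14 + 55) = -16*41 = -656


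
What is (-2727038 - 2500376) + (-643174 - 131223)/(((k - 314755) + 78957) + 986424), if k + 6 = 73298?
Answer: -4306961262449/823918 ≈ -5.2274e+6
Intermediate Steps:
k = 73292 (k = -6 + 73298 = 73292)
(-2727038 - 2500376) + (-643174 - 131223)/(((k - 314755) + 78957) + 986424) = (-2727038 - 2500376) + (-643174 - 131223)/(((73292 - 314755) + 78957) + 986424) = -5227414 - 774397/((-241463 + 78957) + 986424) = -5227414 - 774397/(-162506 + 986424) = -5227414 - 774397/823918 = -4306961262449/823918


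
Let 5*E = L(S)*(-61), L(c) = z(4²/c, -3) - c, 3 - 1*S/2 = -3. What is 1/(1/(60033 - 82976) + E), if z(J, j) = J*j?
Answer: 114715/22392363 ≈ 0.0051230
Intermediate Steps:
S = 12 (S = 6 - 2*(-3) = 6 + 6 = 12)
L(c) = -c - 48/c (L(c) = (4²/c)*(-3) - c = (16/c)*(-3) - c = -48/c - c = -c - 48/c)
E = 976/5 (E = ((-1*12 - 48/12)*(-61))/5 = ((-12 - 48*1/12)*(-61))/5 = ((-12 - 4)*(-61))/5 = (-16*(-61))/5 = (⅕)*976 = 976/5 ≈ 195.20)
1/(1/(60033 - 82976) + E) = 1/(1/(60033 - 82976) + 976/5) = 1/(1/(-22943) + 976/5) = 1/(-1/22943 + 976/5) = 1/(22392363/114715) = 114715/22392363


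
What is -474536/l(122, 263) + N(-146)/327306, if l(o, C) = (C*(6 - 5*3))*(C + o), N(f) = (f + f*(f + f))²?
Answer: 5595570237394/1014531705 ≈ 5515.4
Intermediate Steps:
N(f) = (f + 2*f²)² (N(f) = (f + f*(2*f))² = (f + 2*f²)²)
l(o, C) = -9*C*(C + o) (l(o, C) = (C*(6 - 15))*(C + o) = (C*(-9))*(C + o) = (-9*C)*(C + o) = -9*C*(C + o))
-474536/l(122, 263) + N(-146)/327306 = -474536*(-1/(2367*(263 + 122))) + ((-146)²*(1 + 2*(-146))²)/327306 = -474536/((-9*263*385)) + (21316*(1 - 292)²)*(1/327306) = -474536/(-911295) + (21316*(-291)²)*(1/327306) = -474536*(-1/911295) + (21316*84681)*(1/327306) = 474536/911295 + 1805060196*(1/327306) = 474536/911295 + 300843366/54551 = 5595570237394/1014531705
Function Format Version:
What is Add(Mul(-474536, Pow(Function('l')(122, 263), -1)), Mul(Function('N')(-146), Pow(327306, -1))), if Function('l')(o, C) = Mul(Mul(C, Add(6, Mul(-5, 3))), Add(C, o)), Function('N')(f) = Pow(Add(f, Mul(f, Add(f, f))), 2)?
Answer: Rational(5595570237394, 1014531705) ≈ 5515.4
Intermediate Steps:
Function('N')(f) = Pow(Add(f, Mul(2, Pow(f, 2))), 2) (Function('N')(f) = Pow(Add(f, Mul(f, Mul(2, f))), 2) = Pow(Add(f, Mul(2, Pow(f, 2))), 2))
Function('l')(o, C) = Mul(-9, C, Add(C, o)) (Function('l')(o, C) = Mul(Mul(C, Add(6, -15)), Add(C, o)) = Mul(Mul(C, -9), Add(C, o)) = Mul(Mul(-9, C), Add(C, o)) = Mul(-9, C, Add(C, o)))
Add(Mul(-474536, Pow(Function('l')(122, 263), -1)), Mul(Function('N')(-146), Pow(327306, -1))) = Add(Mul(-474536, Pow(Mul(-9, 263, Add(263, 122)), -1)), Mul(Mul(Pow(-146, 2), Pow(Add(1, Mul(2, -146)), 2)), Pow(327306, -1))) = Add(Mul(-474536, Pow(Mul(-9, 263, 385), -1)), Mul(Mul(21316, Pow(Add(1, -292), 2)), Rational(1, 327306))) = Add(Mul(-474536, Pow(-911295, -1)), Mul(Mul(21316, Pow(-291, 2)), Rational(1, 327306))) = Add(Mul(-474536, Rational(-1, 911295)), Mul(Mul(21316, 84681), Rational(1, 327306))) = Add(Rational(474536, 911295), Mul(1805060196, Rational(1, 327306))) = Add(Rational(474536, 911295), Rational(300843366, 54551)) = Rational(5595570237394, 1014531705)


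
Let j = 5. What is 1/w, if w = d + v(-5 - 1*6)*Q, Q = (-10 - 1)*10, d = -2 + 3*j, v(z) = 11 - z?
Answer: -1/2407 ≈ -0.00041546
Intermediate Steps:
d = 13 (d = -2 + 3*5 = -2 + 15 = 13)
Q = -110 (Q = -11*10 = -110)
w = -2407 (w = 13 + (11 - (-5 - 1*6))*(-110) = 13 + (11 - (-5 - 6))*(-110) = 13 + (11 - 1*(-11))*(-110) = 13 + (11 + 11)*(-110) = 13 + 22*(-110) = 13 - 2420 = -2407)
1/w = 1/(-2407) = -1/2407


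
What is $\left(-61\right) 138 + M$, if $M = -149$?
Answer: $-8567$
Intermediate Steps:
$\left(-61\right) 138 + M = \left(-61\right) 138 - 149 = -8418 - 149 = -8567$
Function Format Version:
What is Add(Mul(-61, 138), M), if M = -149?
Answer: -8567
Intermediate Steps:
Add(Mul(-61, 138), M) = Add(Mul(-61, 138), -149) = Add(-8418, -149) = -8567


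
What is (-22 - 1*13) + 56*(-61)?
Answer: -3451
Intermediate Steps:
(-22 - 1*13) + 56*(-61) = (-22 - 13) - 3416 = -35 - 3416 = -3451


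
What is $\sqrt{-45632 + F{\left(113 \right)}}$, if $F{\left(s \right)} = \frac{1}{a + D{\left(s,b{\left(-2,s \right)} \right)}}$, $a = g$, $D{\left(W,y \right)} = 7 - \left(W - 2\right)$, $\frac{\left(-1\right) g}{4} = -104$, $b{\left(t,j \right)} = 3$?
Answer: $\frac{i \sqrt{1110500274}}{156} \approx 213.62 i$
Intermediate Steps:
$g = 416$ ($g = \left(-4\right) \left(-104\right) = 416$)
$D{\left(W,y \right)} = 9 - W$ ($D{\left(W,y \right)} = 7 - \left(W - 2\right) = 7 - \left(-2 + W\right) = 9 - W$)
$a = 416$
$F{\left(s \right)} = \frac{1}{425 - s}$ ($F{\left(s \right)} = \frac{1}{416 - \left(-9 + s\right)} = \frac{1}{425 - s}$)
$\sqrt{-45632 + F{\left(113 \right)}} = \sqrt{-45632 - \frac{1}{-425 + 113}} = \sqrt{-45632 - \frac{1}{-312}} = \sqrt{-45632 - - \frac{1}{312}} = \sqrt{-45632 + \frac{1}{312}} = \sqrt{- \frac{14237183}{312}} = \frac{i \sqrt{1110500274}}{156}$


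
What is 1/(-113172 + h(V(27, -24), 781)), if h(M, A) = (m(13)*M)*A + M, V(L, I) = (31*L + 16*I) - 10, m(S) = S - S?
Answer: -1/112729 ≈ -8.8708e-6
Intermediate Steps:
m(S) = 0
V(L, I) = -10 + 16*I + 31*L (V(L, I) = (16*I + 31*L) - 10 = -10 + 16*I + 31*L)
h(M, A) = M (h(M, A) = (0*M)*A + M = 0*A + M = 0 + M = M)
1/(-113172 + h(V(27, -24), 781)) = 1/(-113172 + (-10 + 16*(-24) + 31*27)) = 1/(-113172 + (-10 - 384 + 837)) = 1/(-113172 + 443) = 1/(-112729) = -1/112729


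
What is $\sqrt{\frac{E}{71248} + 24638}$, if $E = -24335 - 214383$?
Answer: $\frac{3 \sqrt{868418867802}}{17812} \approx 156.95$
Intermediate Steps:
$E = -238718$
$\sqrt{\frac{E}{71248} + 24638} = \sqrt{- \frac{238718}{71248} + 24638} = \sqrt{\left(-238718\right) \frac{1}{71248} + 24638} = \sqrt{- \frac{119359}{35624} + 24638} = \sqrt{\frac{877584753}{35624}} = \frac{3 \sqrt{868418867802}}{17812}$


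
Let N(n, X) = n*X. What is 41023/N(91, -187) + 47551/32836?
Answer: -537855861/558770212 ≈ -0.96257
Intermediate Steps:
N(n, X) = X*n
41023/N(91, -187) + 47551/32836 = 41023/((-187*91)) + 47551/32836 = 41023/(-17017) + 47551*(1/32836) = 41023*(-1/17017) + 47551/32836 = -41023/17017 + 47551/32836 = -537855861/558770212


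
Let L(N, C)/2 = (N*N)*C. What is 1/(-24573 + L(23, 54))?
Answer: 1/32559 ≈ 3.0713e-5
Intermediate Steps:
L(N, C) = 2*C*N² (L(N, C) = 2*((N*N)*C) = 2*(N²*C) = 2*(C*N²) = 2*C*N²)
1/(-24573 + L(23, 54)) = 1/(-24573 + 2*54*23²) = 1/(-24573 + 2*54*529) = 1/(-24573 + 57132) = 1/32559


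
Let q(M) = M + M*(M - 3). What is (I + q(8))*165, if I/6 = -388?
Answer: -376200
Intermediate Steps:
I = -2328 (I = 6*(-388) = -2328)
q(M) = M + M*(-3 + M)
(I + q(8))*165 = (-2328 + 8*(-2 + 8))*165 = (-2328 + 8*6)*165 = (-2328 + 48)*165 = -2280*165 = -376200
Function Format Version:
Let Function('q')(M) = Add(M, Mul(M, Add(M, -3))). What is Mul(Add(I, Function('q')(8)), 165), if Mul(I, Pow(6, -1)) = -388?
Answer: -376200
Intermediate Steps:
I = -2328 (I = Mul(6, -388) = -2328)
Function('q')(M) = Add(M, Mul(M, Add(-3, M)))
Mul(Add(I, Function('q')(8)), 165) = Mul(Add(-2328, Mul(8, Add(-2, 8))), 165) = Mul(Add(-2328, Mul(8, 6)), 165) = Mul(Add(-2328, 48), 165) = Mul(-2280, 165) = -376200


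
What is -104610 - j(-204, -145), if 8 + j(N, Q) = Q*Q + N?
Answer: -125423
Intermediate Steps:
j(N, Q) = -8 + N + Q² (j(N, Q) = -8 + (Q*Q + N) = -8 + (Q² + N) = -8 + (N + Q²) = -8 + N + Q²)
-104610 - j(-204, -145) = -104610 - (-8 - 204 + (-145)²) = -104610 - (-8 - 204 + 21025) = -104610 - 1*20813 = -104610 - 20813 = -125423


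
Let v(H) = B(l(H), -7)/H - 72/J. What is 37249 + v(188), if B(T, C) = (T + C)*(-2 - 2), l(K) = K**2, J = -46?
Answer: 39455110/1081 ≈ 36499.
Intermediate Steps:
B(T, C) = -4*C - 4*T (B(T, C) = (C + T)*(-4) = -4*C - 4*T)
v(H) = 36/23 + (28 - 4*H**2)/H (v(H) = (-4*(-7) - 4*H**2)/H - 72/(-46) = (28 - 4*H**2)/H - 72*(-1/46) = (28 - 4*H**2)/H + 36/23 = 36/23 + (28 - 4*H**2)/H)
37249 + v(188) = 37249 + (36/23 - 4*188 + 28/188) = 37249 + (36/23 - 752 + 28*(1/188)) = 37249 + (36/23 - 752 + 7/47) = 37249 - 811059/1081 = 39455110/1081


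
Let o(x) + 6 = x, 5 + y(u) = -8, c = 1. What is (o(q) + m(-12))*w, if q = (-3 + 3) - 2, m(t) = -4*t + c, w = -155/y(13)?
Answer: 6355/13 ≈ 488.85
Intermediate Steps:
y(u) = -13 (y(u) = -5 - 8 = -13)
w = 155/13 (w = -155/(-13) = -155*(-1/13) = 155/13 ≈ 11.923)
m(t) = 1 - 4*t (m(t) = -4*t + 1 = 1 - 4*t)
q = -2 (q = 0 - 2 = -2)
o(x) = -6 + x
(o(q) + m(-12))*w = ((-6 - 2) + (1 - 4*(-12)))*(155/13) = (-8 + (1 + 48))*(155/13) = (-8 + 49)*(155/13) = 41*(155/13) = 6355/13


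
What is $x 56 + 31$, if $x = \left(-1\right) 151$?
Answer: $-8425$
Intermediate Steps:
$x = -151$
$x 56 + 31 = \left(-151\right) 56 + 31 = -8456 + 31 = -8425$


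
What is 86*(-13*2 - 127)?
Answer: -13158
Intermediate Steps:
86*(-13*2 - 127) = 86*(-26 - 127) = 86*(-153) = -13158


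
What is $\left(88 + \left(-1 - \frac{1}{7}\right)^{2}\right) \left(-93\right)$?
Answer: $- \frac{406968}{49} \approx -8305.5$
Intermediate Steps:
$\left(88 + \left(-1 - \frac{1}{7}\right)^{2}\right) \left(-93\right) = \left(88 + \left(- \frac{8}{7}\right)^{2}\right) \left(-93\right) = \left(88 + \frac{64}{49}\right) \left(-93\right) = \frac{4376}{49} \left(-93\right) = - \frac{406968}{49}$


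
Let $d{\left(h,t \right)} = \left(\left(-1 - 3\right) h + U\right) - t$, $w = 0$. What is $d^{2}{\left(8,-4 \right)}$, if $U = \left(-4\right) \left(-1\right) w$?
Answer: $784$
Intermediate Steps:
$U = 0$ ($U = \left(-4\right) \left(-1\right) 0 = 4 \cdot 0 = 0$)
$d{\left(h,t \right)} = - t - 4 h$ ($d{\left(h,t \right)} = \left(\left(-1 - 3\right) h + 0\right) - t = \left(- 4 h + 0\right) - t = - 4 h - t = - t - 4 h$)
$d^{2}{\left(8,-4 \right)} = \left(\left(-1\right) \left(-4\right) - 32\right)^{2} = \left(4 - 32\right)^{2} = \left(-28\right)^{2} = 784$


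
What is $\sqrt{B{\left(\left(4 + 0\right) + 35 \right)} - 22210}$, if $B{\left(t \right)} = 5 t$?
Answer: $i \sqrt{22015} \approx 148.37 i$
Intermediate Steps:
$\sqrt{B{\left(\left(4 + 0\right) + 35 \right)} - 22210} = \sqrt{5 \left(\left(4 + 0\right) + 35\right) - 22210} = \sqrt{5 \left(4 + 35\right) - 22210} = \sqrt{5 \cdot 39 - 22210} = \sqrt{195 - 22210} = \sqrt{-22015} = i \sqrt{22015}$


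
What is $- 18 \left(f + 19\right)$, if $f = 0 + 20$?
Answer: $-702$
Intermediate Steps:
$f = 20$
$- 18 \left(f + 19\right) = - 18 \left(20 + 19\right) = \left(-18\right) 39 = -702$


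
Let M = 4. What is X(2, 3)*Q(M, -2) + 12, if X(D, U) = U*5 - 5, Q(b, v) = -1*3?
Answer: -18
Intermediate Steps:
Q(b, v) = -3
X(D, U) = -5 + 5*U (X(D, U) = 5*U - 5 = -5 + 5*U)
X(2, 3)*Q(M, -2) + 12 = (-5 + 5*3)*(-3) + 12 = (-5 + 15)*(-3) + 12 = 10*(-3) + 12 = -30 + 12 = -18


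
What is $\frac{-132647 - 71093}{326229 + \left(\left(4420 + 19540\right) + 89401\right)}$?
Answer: $- \frac{20374}{43959} \approx -0.46348$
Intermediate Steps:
$\frac{-132647 - 71093}{326229 + \left(\left(4420 + 19540\right) + 89401\right)} = - \frac{203740}{326229 + \left(23960 + 89401\right)} = - \frac{203740}{326229 + 113361} = - \frac{203740}{439590} = \left(-203740\right) \frac{1}{439590} = - \frac{20374}{43959}$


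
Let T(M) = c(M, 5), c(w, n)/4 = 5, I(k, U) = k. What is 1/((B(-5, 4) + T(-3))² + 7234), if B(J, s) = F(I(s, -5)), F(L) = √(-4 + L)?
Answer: 1/7634 ≈ 0.00013099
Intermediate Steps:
c(w, n) = 20 (c(w, n) = 4*5 = 20)
B(J, s) = √(-4 + s)
T(M) = 20
1/((B(-5, 4) + T(-3))² + 7234) = 1/((√(-4 + 4) + 20)² + 7234) = 1/((√0 + 20)² + 7234) = 1/((0 + 20)² + 7234) = 1/(20² + 7234) = 1/(400 + 7234) = 1/7634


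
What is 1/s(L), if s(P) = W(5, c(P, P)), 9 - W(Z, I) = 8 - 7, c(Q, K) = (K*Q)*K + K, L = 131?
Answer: ⅛ ≈ 0.12500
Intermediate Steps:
c(Q, K) = K + Q*K² (c(Q, K) = Q*K² + K = K + Q*K²)
W(Z, I) = 8 (W(Z, I) = 9 - (8 - 7) = 9 - 1*1 = 9 - 1 = 8)
s(P) = 8
1/s(L) = 1/8 = ⅛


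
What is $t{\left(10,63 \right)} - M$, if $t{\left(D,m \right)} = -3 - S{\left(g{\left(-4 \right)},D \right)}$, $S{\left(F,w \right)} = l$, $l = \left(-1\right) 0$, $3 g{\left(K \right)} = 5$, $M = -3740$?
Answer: $3737$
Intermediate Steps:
$g{\left(K \right)} = \frac{5}{3}$ ($g{\left(K \right)} = \frac{1}{3} \cdot 5 = \frac{5}{3}$)
$l = 0$
$S{\left(F,w \right)} = 0$
$t{\left(D,m \right)} = -3$ ($t{\left(D,m \right)} = -3 - 0 = -3 + 0 = -3$)
$t{\left(10,63 \right)} - M = -3 - -3740 = -3 + 3740 = 3737$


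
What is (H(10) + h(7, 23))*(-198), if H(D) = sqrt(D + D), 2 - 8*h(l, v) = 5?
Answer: 297/4 - 396*sqrt(5) ≈ -811.23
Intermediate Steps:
h(l, v) = -3/8 (h(l, v) = 1/4 - 1/8*5 = 1/4 - 5/8 = -3/8)
H(D) = sqrt(2)*sqrt(D) (H(D) = sqrt(2*D) = sqrt(2)*sqrt(D))
(H(10) + h(7, 23))*(-198) = (sqrt(2)*sqrt(10) - 3/8)*(-198) = (2*sqrt(5) - 3/8)*(-198) = (-3/8 + 2*sqrt(5))*(-198) = 297/4 - 396*sqrt(5)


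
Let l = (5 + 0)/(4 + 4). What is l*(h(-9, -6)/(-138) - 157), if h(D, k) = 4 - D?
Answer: -108395/1104 ≈ -98.184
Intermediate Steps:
l = 5/8 ≈ 0.62500
l*(h(-9, -6)/(-138) - 157) = 5*((4 - 1*(-9))/(-138) - 157)/8 = 5*((4 + 9)*(-1/138) - 157)/8 = 5*(13*(-1/138) - 157)/8 = 5*(-13/138 - 157)/8 = (5/8)*(-21679/138) = -108395/1104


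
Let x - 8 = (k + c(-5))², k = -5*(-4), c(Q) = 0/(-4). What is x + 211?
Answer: 619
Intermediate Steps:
c(Q) = 0 (c(Q) = 0*(-¼) = 0)
k = 20
x = 408 (x = 8 + (20 + 0)² = 8 + 20² = 8 + 400 = 408)
x + 211 = 408 + 211 = 619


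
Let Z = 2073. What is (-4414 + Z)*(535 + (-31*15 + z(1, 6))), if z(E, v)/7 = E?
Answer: -180257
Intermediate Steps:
z(E, v) = 7*E
(-4414 + Z)*(535 + (-31*15 + z(1, 6))) = (-4414 + 2073)*(535 + (-31*15 + 7*1)) = -2341*(535 + (-465 + 7)) = -2341*(535 - 458) = -2341*77 = -180257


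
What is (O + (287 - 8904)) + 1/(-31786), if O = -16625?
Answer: -802342213/31786 ≈ -25242.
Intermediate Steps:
(O + (287 - 8904)) + 1/(-31786) = (-16625 + (287 - 8904)) + 1/(-31786) = (-16625 - 8617) - 1/31786 = -25242 - 1/31786 = -802342213/31786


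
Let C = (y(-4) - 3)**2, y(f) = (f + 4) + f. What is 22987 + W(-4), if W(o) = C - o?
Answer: 23040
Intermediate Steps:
y(f) = 4 + 2*f (y(f) = (4 + f) + f = 4 + 2*f)
C = 49 (C = ((4 + 2*(-4)) - 3)**2 = ((4 - 8) - 3)**2 = (-4 - 3)**2 = (-7)**2 = 49)
W(o) = 49 - o
22987 + W(-4) = 22987 + (49 - 1*(-4)) = 22987 + (49 + 4) = 22987 + 53 = 23040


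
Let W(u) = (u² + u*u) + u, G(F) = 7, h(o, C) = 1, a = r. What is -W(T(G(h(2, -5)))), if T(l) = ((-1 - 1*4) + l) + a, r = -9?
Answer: -91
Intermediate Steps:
a = -9
T(l) = -14 + l (T(l) = ((-1 - 1*4) + l) - 9 = ((-1 - 4) + l) - 9 = (-5 + l) - 9 = -14 + l)
W(u) = u + 2*u² (W(u) = (u² + u²) + u = 2*u² + u = u + 2*u²)
-W(T(G(h(2, -5)))) = -(-14 + 7)*(1 + 2*(-14 + 7)) = -(-7)*(1 + 2*(-7)) = -(-7)*(1 - 14) = -(-7)*(-13) = -1*91 = -91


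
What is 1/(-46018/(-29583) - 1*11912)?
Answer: -9/107194 ≈ -8.3960e-5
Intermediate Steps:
1/(-46018/(-29583) - 1*11912) = 1/(-46018*(-1/29583) - 11912) = 1/(14/9 - 11912) = 1/(-107194/9) = -9/107194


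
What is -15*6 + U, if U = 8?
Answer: -82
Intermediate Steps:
-15*6 + U = -15*6 + 8 = -90 + 8 = -82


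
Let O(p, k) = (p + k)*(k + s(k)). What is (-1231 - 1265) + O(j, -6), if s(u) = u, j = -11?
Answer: -2292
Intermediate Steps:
O(p, k) = 2*k*(k + p) (O(p, k) = (p + k)*(k + k) = (k + p)*(2*k) = 2*k*(k + p))
(-1231 - 1265) + O(j, -6) = (-1231 - 1265) + 2*(-6)*(-6 - 11) = -2496 + 2*(-6)*(-17) = -2496 + 204 = -2292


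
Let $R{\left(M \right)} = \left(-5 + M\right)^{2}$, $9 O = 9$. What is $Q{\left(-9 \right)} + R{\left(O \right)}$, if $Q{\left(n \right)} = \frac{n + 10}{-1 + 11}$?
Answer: $\frac{161}{10} \approx 16.1$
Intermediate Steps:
$O = 1$ ($O = \frac{1}{9} \cdot 9 = 1$)
$Q{\left(n \right)} = 1 + \frac{n}{10}$ ($Q{\left(n \right)} = \frac{10 + n}{10} = \left(10 + n\right) \frac{1}{10} = 1 + \frac{n}{10}$)
$Q{\left(-9 \right)} + R{\left(O \right)} = \left(1 + \frac{1}{10} \left(-9\right)\right) + \left(-5 + 1\right)^{2} = \left(1 - \frac{9}{10}\right) + \left(-4\right)^{2} = \frac{1}{10} + 16 = \frac{161}{10}$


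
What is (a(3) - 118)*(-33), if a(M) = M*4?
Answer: 3498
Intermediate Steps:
a(M) = 4*M
(a(3) - 118)*(-33) = (4*3 - 118)*(-33) = (12 - 118)*(-33) = -106*(-33) = 3498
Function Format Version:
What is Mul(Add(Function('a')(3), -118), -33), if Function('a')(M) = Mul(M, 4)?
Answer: 3498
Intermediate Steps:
Function('a')(M) = Mul(4, M)
Mul(Add(Function('a')(3), -118), -33) = Mul(Add(Mul(4, 3), -118), -33) = Mul(Add(12, -118), -33) = Mul(-106, -33) = 3498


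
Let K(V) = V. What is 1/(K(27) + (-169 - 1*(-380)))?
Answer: 1/238 ≈ 0.0042017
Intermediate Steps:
1/(K(27) + (-169 - 1*(-380))) = 1/(27 + (-169 - 1*(-380))) = 1/(27 + (-169 + 380)) = 1/(27 + 211) = 1/238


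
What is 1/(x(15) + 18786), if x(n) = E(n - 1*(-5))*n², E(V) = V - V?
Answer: 1/18786 ≈ 5.3231e-5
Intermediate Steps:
E(V) = 0
x(n) = 0 (x(n) = 0*n² = 0)
1/(x(15) + 18786) = 1/(0 + 18786) = 1/18786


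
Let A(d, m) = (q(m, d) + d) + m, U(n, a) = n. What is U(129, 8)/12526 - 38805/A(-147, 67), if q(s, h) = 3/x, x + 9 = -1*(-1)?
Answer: 3888654387/8054218 ≈ 482.81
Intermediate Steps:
x = -8 (x = -9 - 1*(-1) = -9 + 1 = -8)
q(s, h) = -3/8 (q(s, h) = 3/(-8) = 3*(-⅛) = -3/8)
A(d, m) = -3/8 + d + m (A(d, m) = (-3/8 + d) + m = -3/8 + d + m)
U(129, 8)/12526 - 38805/A(-147, 67) = 129/12526 - 38805/(-3/8 - 147 + 67) = 129*(1/12526) - 38805/(-643/8) = 129/12526 - 38805*(-8/643) = 129/12526 + 310440/643 = 3888654387/8054218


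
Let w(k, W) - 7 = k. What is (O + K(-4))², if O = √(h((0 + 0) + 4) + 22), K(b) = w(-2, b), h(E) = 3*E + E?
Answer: (5 + √38)² ≈ 124.64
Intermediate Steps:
h(E) = 4*E
w(k, W) = 7 + k
K(b) = 5 (K(b) = 7 - 2 = 5)
O = √38 (O = √(4*((0 + 0) + 4) + 22) = √(4*(0 + 4) + 22) = √(4*4 + 22) = √(16 + 22) = √38 ≈ 6.1644)
(O + K(-4))² = (√38 + 5)² = (5 + √38)²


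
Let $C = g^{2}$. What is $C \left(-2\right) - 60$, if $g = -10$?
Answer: $-260$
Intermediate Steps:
$C = 100$ ($C = \left(-10\right)^{2} = 100$)
$C \left(-2\right) - 60 = 100 \left(-2\right) - 60 = -200 - 60 = -260$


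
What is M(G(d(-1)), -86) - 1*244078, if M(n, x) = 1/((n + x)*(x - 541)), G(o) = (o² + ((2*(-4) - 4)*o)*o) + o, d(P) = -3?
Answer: -28770938327/117876 ≈ -2.4408e+5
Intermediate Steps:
G(o) = o - 11*o² (G(o) = (o² + ((-8 - 4)*o)*o) + o = (o² + (-12*o)*o) + o = (o² - 12*o²) + o = -11*o² + o = o - 11*o²)
M(n, x) = 1/((-541 + x)*(n + x)) (M(n, x) = 1/((n + x)*(-541 + x)) = 1/((-541 + x)*(n + x)))
M(G(d(-1)), -86) - 1*244078 = 1/((-86)² - (-1623)*(1 - 11*(-3)) - 541*(-86) - 3*(1 - 11*(-3))*(-86)) - 1*244078 = 1/(7396 - (-1623)*(1 + 33) + 46526 - 3*(1 + 33)*(-86)) - 244078 = 1/(7396 - (-1623)*34 + 46526 - 3*34*(-86)) - 244078 = 1/(7396 - 541*(-102) + 46526 - 102*(-86)) - 244078 = 1/(7396 + 55182 + 46526 + 8772) - 244078 = 1/117876 - 244078 = -28770938327/117876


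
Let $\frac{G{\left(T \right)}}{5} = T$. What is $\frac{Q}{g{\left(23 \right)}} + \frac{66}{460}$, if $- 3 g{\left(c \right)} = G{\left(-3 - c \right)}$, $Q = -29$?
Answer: $- \frac{786}{1495} \approx -0.52575$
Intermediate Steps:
$G{\left(T \right)} = 5 T$
$g{\left(c \right)} = 5 + \frac{5 c}{3}$ ($g{\left(c \right)} = - \frac{5 \left(-3 - c\right)}{3} = - \frac{-15 - 5 c}{3} = 5 + \frac{5 c}{3}$)
$\frac{Q}{g{\left(23 \right)}} + \frac{66}{460} = - \frac{29}{5 + \frac{5}{3} \cdot 23} + \frac{66}{460} = - \frac{29}{5 + \frac{115}{3}} + 66 \cdot \frac{1}{460} = - \frac{29}{\frac{130}{3}} + \frac{33}{230} = \left(-29\right) \frac{3}{130} + \frac{33}{230} = - \frac{87}{130} + \frac{33}{230} = - \frac{786}{1495}$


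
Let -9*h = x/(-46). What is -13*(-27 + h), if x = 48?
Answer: 24115/69 ≈ 349.49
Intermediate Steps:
h = 8/69 (h = -16/(3*(-46)) = -16*(-1)/(3*46) = -1/9*(-24/23) = 8/69 ≈ 0.11594)
-13*(-27 + h) = -13*(-27 + 8/69) = -13*(-1855/69) = 24115/69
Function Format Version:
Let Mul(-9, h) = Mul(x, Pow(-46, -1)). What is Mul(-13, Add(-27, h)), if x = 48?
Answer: Rational(24115, 69) ≈ 349.49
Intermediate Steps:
h = Rational(8, 69) (h = Mul(Rational(-1, 9), Mul(48, Pow(-46, -1))) = Mul(Rational(-1, 9), Mul(48, Rational(-1, 46))) = Mul(Rational(-1, 9), Rational(-24, 23)) = Rational(8, 69) ≈ 0.11594)
Mul(-13, Add(-27, h)) = Mul(-13, Add(-27, Rational(8, 69))) = Mul(-13, Rational(-1855, 69)) = Rational(24115, 69)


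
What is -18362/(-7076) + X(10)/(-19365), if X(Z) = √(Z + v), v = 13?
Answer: 9181/3538 - √23/19365 ≈ 2.5947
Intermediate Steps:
X(Z) = √(13 + Z) (X(Z) = √(Z + 13) = √(13 + Z))
-18362/(-7076) + X(10)/(-19365) = -18362/(-7076) + √(13 + 10)/(-19365) = -18362*(-1/7076) + √23*(-1/19365) = 9181/3538 - √23/19365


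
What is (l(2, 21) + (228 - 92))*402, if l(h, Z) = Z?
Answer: 63114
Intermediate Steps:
(l(2, 21) + (228 - 92))*402 = (21 + (228 - 92))*402 = (21 + 136)*402 = 157*402 = 63114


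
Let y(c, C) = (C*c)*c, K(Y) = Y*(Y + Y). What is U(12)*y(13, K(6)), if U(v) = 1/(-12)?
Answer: -1014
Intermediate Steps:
U(v) = -1/12
K(Y) = 2*Y**2 (K(Y) = Y*(2*Y) = 2*Y**2)
y(c, C) = C*c**2
U(12)*y(13, K(6)) = -2*6**2*13**2/12 = -2*36*169/12 = -6*169 = -1/12*12168 = -1014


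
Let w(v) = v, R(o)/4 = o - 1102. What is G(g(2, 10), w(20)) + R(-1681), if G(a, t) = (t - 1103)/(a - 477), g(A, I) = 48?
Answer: -1591515/143 ≈ -11129.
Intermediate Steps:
R(o) = -4408 + 4*o (R(o) = 4*(o - 1102) = 4*(-1102 + o) = -4408 + 4*o)
G(a, t) = (-1103 + t)/(-477 + a)
G(g(2, 10), w(20)) + R(-1681) = (-1103 + 20)/(-477 + 48) + (-4408 + 4*(-1681)) = -1083/(-429) + (-4408 - 6724) = -1/429*(-1083) - 11132 = 361/143 - 11132 = -1591515/143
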